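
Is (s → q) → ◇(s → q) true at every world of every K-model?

Invalid (countermodel exists)

Tableau for the negation ¬((s → q) → ◇(s → q)):
1. ¬((s → q) → ◇(s → q)), u
2. s → q, u   [¬→-rule on 1]
3. ¬◇(s → q), u   [¬→-rule on 1]
4. q, u   [→-rule on 2 (branches; this branch)]
The negation has an open branch (countermodel exists).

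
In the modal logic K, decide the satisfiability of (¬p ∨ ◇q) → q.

Satisfiable

1. (¬p ∨ ◇q) → q, u
2. q, u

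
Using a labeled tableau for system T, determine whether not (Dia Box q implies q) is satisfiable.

1. not (Dia Box q implies q), u
2. Dia Box q, u
3. not q, u
4. Box q, v
5. q, v
Accessibility: uRu, uRv, vRv

Satisfiable (open branch found)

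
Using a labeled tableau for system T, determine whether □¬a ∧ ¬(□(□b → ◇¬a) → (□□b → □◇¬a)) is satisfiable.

Unsatisfiable (every branch closes)

1. □¬a ∧ ¬(□(□b → ◇¬a) → (□□b → □◇¬a)), w0
2. □¬a, w0
3. ¬(□(□b → ◇¬a) → (□□b → □◇¬a)), w0
4. □(□b → ◇¬a), w0
5. ¬(□□b → □◇¬a), w0
6. □□b, w0
7. ¬□◇¬a, w0
8. ¬a, w0
9. □b → ◇¬a, w0
10. □b, w0
11. b, w0
12. ◇¬a, w0
13. ¬◇¬a, w1
14. ¬a, w1
15. □b → ◇¬a, w1
16. □b, w1
17. b, w1
18. a, w1
Accessibility: w0Rw0, w0Rw1, w1Rw1
Branch closes: a and ¬a both at w1.
(One branch shown.) All branches close.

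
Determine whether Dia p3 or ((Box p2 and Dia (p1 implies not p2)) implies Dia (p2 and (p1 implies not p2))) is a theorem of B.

Tableau for the negation not (Dia p3 or ((Box p2 and Dia (p1 implies not p2)) implies Dia (p2 and (p1 implies not p2)))):
1. not (Dia p3 or ((Box p2 and Dia (p1 implies not p2)) implies Dia (p2 and (p1 implies not p2)))), u
2. not Dia p3, u
3. not ((Box p2 and Dia (p1 implies not p2)) implies Dia (p2 and (p1 implies not p2))), u
4. Box p2 and Dia (p1 implies not p2), u
5. not Dia (p2 and (p1 implies not p2)), u
6. Box p2, u
7. Dia (p1 implies not p2), u
8. not p3, u
9. not (p2 and (p1 implies not p2)), u
10. p2, u
11. not (p1 implies not p2), u
12. p1, u
13. p1 implies not p2, v
14. not p3, v
15. not (p2 and (p1 implies not p2)), v
16. p2, v
17. not p1, v
18. not (p1 implies not p2), v
19. p1, v
Accessibility: uRu, uRv, vRu, vRv
Branch closes: p1 and not p1 both at v.
Every branch of the negation's tableau closes; the branch above is one of them.

Yes, valid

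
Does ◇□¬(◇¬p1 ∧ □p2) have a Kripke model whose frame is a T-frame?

Yes, satisfiable

1. ◇□¬(◇¬p1 ∧ □p2), 0
2. □¬(◇¬p1 ∧ □p2), 1   [◇-rule on 1: fresh world 1, 0R1]
3. ¬(◇¬p1 ∧ □p2), 1   [□-rule on 2 via 1R1]
4. ¬□p2, 1   [¬∧-rule on 3 (branches; this branch)]
5. ¬p2, 2   [¬□-rule on 4: fresh world 2, 1R2]
6. ¬(◇¬p1 ∧ □p2), 2   [□-rule on 2 via 1R2]
7. ¬□p2, 2   [¬∧-rule on 6 (branches; this branch)]
8. ¬p2, 3   [¬□-rule on 7: fresh world 3, 2R3]
Accessibility: 0R0, 0R1, 1R1, 1R2, 2R2, 2R3, 3R3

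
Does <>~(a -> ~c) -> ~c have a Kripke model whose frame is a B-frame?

Yes, satisfiable

1. <>~(a -> ~c) -> ~c, w0
2. ~c, w0
Accessibility: w0Rw0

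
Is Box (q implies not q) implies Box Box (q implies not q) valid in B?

No, not valid

Tableau for the negation not (Box (q implies not q) implies Box Box (q implies not q)):
1. not (Box (q implies not q) implies Box Box (q implies not q)), w0
2. Box (q implies not q), w0   [neg-implies-rule on 1]
3. not Box Box (q implies not q), w0   [neg-implies-rule on 1]
4. q implies not q, w0   [Box-rule on 2 via w0Rw0]
5. not q, w0   [implies-rule on 4 (branches; this branch)]
6. not Box (q implies not q), w1   [neg-Box-rule on 3: fresh world w1, w0Rw1]
7. q implies not q, w1   [Box-rule on 2 via w0Rw1]
8. not q, w1   [implies-rule on 7 (branches; this branch)]
9. not (q implies not q), w2   [neg-Box-rule on 6: fresh world w2, w1Rw2]
10. q, w2   [neg-implies-rule on 9]
Accessibility: w0Rw0, w0Rw1, w1Rw0, w1Rw1, w1Rw2, w2Rw1, w2Rw2
The negation has an open branch (countermodel exists).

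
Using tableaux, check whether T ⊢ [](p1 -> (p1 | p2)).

Tableau for the negation ~[](p1 -> (p1 | p2)):
1. ~[](p1 -> (p1 | p2)), w0
2. ~(p1 -> (p1 | p2)), w1
3. p1, w1
4. ~(p1 | p2), w1
5. ~p1, w1
6. ~p2, w1
Accessibility: w0Rw0, w0Rw1, w1Rw1
Branch closes: p1 and ~p1 both at w1.
All branches of the negation close; one closing branch shown above.

Valid in T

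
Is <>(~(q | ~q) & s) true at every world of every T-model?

Tableau for the negation ~<>(~(q | ~q) & s):
1. ~<>(~(q | ~q) & s), w0
2. ~(~(q | ~q) & s), w0
3. ~s, w0
Accessibility: w0Rw0
The negation has an open branch (countermodel exists).

Invalid (countermodel exists)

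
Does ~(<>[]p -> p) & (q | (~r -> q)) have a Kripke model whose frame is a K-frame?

1. ~(<>[]p -> p) & (q | (~r -> q)), w0
2. ~(<>[]p -> p), w0
3. q | (~r -> q), w0
4. <>[]p, w0
5. ~p, w0
6. ~r -> q, w0
7. q, w0
8. []p, w1
Accessibility: w0Rw1

Satisfiable (open branch found)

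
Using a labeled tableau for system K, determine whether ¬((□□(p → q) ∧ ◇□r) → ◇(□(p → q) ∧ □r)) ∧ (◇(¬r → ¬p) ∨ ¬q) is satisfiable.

Unsatisfiable (every branch closes)

1. ¬((□□(p → q) ∧ ◇□r) → ◇(□(p → q) ∧ □r)) ∧ (◇(¬r → ¬p) ∨ ¬q), 0
2. ¬((□□(p → q) ∧ ◇□r) → ◇(□(p → q) ∧ □r)), 0
3. ◇(¬r → ¬p) ∨ ¬q, 0
4. □□(p → q) ∧ ◇□r, 0
5. ¬◇(□(p → q) ∧ □r), 0
6. □□(p → q), 0
7. ◇□r, 0
8. ◇(¬r → ¬p), 0
9. □r, 1
10. ¬(□(p → q) ∧ □r), 1
11. □(p → q), 1
12. ¬□(p → q), 1
13. ¬r → ¬p, 2
14. ¬(□(p → q) ∧ □r), 2
15. □(p → q), 2
16. ¬p, 2
17. ¬□r, 2
18. ¬(p → q), 3
19. p, 3
20. ¬q, 3
21. r, 3
22. p → q, 3
23. q, 3
Accessibility: 0R1, 0R2, 1R3
Branch closes: q and ¬q both at 3.
(One branch shown.) All branches close.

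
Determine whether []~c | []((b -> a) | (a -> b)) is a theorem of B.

Tableau for the negation ~([]~c | []((b -> a) | (a -> b))):
1. ~([]~c | []((b -> a) | (a -> b))), u
2. ~[]~c, u
3. ~[]((b -> a) | (a -> b)), u
4. c, v
5. ~((b -> a) | (a -> b)), w
6. ~(b -> a), w
7. ~(a -> b), w
8. b, w
9. ~a, w
10. a, w
11. ~b, w
Accessibility: uRu, uRv, uRw, vRu, vRv, wRu, wRw
Branch closes: a and ~a both at w.
Every branch of the negation's tableau closes; the branch above is one of them.

Valid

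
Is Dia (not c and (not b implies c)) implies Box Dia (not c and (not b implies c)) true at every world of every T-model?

Tableau for the negation not (Dia (not c and (not b implies c)) implies Box Dia (not c and (not b implies c))):
1. not (Dia (not c and (not b implies c)) implies Box Dia (not c and (not b implies c))), w0
2. Dia (not c and (not b implies c)), w0
3. not Box Dia (not c and (not b implies c)), w0
4. not c and (not b implies c), w1
5. not c, w1
6. not b implies c, w1
7. b, w1
8. not Dia (not c and (not b implies c)), w2
9. not (not c and (not b implies c)), w2
10. not (not b implies c), w2
11. not b, w2
12. not c, w2
Accessibility: w0Rw0, w0Rw1, w0Rw2, w1Rw1, w2Rw2
The negation has an open branch (countermodel exists).

No, not valid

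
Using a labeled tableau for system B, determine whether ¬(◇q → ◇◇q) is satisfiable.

No, unsatisfiable

1. ¬(◇q → ◇◇q), w0
2. ◇q, w0   [¬→-rule on 1]
3. ¬◇◇q, w0   [¬→-rule on 1]
4. ¬◇q, w0   [¬◇-rule on 3 via w0Rw0]
5. ¬q, w0   [¬◇-rule on 4 via w0Rw0]
6. q, w1   [◇-rule on 2: fresh world w1, w0Rw1]
7. ¬◇q, w1   [¬◇-rule on 3 via w0Rw1]
8. ¬q, w1   [¬◇-rule on 4 via w0Rw1]
Accessibility: w0Rw0, w0Rw1, w1Rw0, w1Rw1
Branch closes: q and ¬q both at w1.
(One branch shown.) All branches close.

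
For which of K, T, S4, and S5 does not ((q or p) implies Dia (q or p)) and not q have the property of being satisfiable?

K

K-tableau for the formula:
1. not ((q or p) implies Dia (q or p)) and not q, u
2. not ((q or p) implies Dia (q or p)), u
3. not q, u
4. q or p, u
5. not Dia (q or p), u
6. p, u
Complete open branch: satisfiable in K.
T-tableau for the formula:
1. not ((q or p) implies Dia (q or p)) and not q, u
2. not ((q or p) implies Dia (q or p)), u
3. not q, u
4. q or p, u
5. not Dia (q or p), u
6. not (q or p), u
7. not p, u
8. p, u
Accessibility: uRu
Branch closes: p and not p both at u.
Every branch closes (one shown): unsatisfiable in T, hence also in S4, S5 (every S4/S5-frame is a T-frame).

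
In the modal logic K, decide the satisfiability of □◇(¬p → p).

1. □◇(¬p → p), 0

Satisfiable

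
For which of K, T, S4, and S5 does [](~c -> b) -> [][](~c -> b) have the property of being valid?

S4-tableau for the negation ~([](~c -> b) -> [][](~c -> b)):
1. ~([](~c -> b) -> [][](~c -> b)), 0
2. [](~c -> b), 0   [~->-rule on 1]
3. ~[][](~c -> b), 0   [~->-rule on 1]
4. ~c -> b, 0   [[]-rule on 2 via 0R0]
5. b, 0   [->-rule on 4 (branches; this branch)]
6. ~[](~c -> b), 1   [~[]-rule on 3: fresh world 1, 0R1]
7. ~c -> b, 1   [[]-rule on 2 via 0R1]
8. b, 1   [->-rule on 7 (branches; this branch)]
9. ~(~c -> b), 2   [~[]-rule on 6: fresh world 2, 1R2]
10. ~c, 2   [~->-rule on 9]
11. ~b, 2   [~->-rule on 9]
12. ~c -> b, 2   [[]-rule on 2 via 0R2]
13. b, 2   [->-rule on 12 (branches; this branch)]
Accessibility: 0R0, 0R1, 0R2, 1R1, 1R2, 2R2
Branch closes: b and ~b both at 2.
Every branch closes (one shown): valid in S4, hence also in S5 (every theorem of S4 is a theorem of S5).
T-tableau for the negation ~([](~c -> b) -> [][](~c -> b)):
1. ~([](~c -> b) -> [][](~c -> b)), 0
2. [](~c -> b), 0   [~->-rule on 1]
3. ~[][](~c -> b), 0   [~->-rule on 1]
4. ~c -> b, 0   [[]-rule on 2 via 0R0]
5. b, 0   [->-rule on 4 (branches; this branch)]
6. ~[](~c -> b), 1   [~[]-rule on 3: fresh world 1, 0R1]
7. ~c -> b, 1   [[]-rule on 2 via 0R1]
8. b, 1   [->-rule on 7 (branches; this branch)]
9. ~(~c -> b), 2   [~[]-rule on 6: fresh world 2, 1R2]
10. ~c, 2   [~->-rule on 9]
11. ~b, 2   [~->-rule on 9]
Accessibility: 0R0, 0R1, 1R1, 1R2, 2R2
Complete open branch: countermodel on a T-frame, so not valid in T, nor in K (the same frame is also a K-frame).

S4, S5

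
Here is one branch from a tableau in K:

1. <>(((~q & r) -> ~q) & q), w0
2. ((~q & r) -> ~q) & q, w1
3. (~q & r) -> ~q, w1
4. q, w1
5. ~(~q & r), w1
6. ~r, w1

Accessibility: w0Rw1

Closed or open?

Open

There is no literal clash: for every atom and world, at most one sign appears.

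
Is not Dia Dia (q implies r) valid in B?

Tableau for the negation Dia Dia (q implies r):
1. Dia Dia (q implies r), 0
2. Dia (q implies r), 1   [Dia-rule on 1: fresh world 1, 0R1]
3. q implies r, 2   [Dia-rule on 2: fresh world 2, 1R2]
4. r, 2   [implies-rule on 3 (branches; this branch)]
Accessibility: 0R0, 0R1, 1R0, 1R1, 1R2, 2R1, 2R2
The negation has an open branch (countermodel exists).

No, not valid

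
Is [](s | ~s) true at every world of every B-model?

Valid

Tableau for the negation ~[](s | ~s):
1. ~[](s | ~s), 0
2. ~(s | ~s), 1
3. ~s, 1
4. s, 1
Accessibility: 0R0, 0R1, 1R0, 1R1
Branch closes: s and ~s both at 1.
Every branch of the negation's tableau closes; the branch above is one of them.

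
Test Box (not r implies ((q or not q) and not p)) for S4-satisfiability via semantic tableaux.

Satisfiable

1. Box (not r implies ((q or not q) and not p)), w0
2. not r implies ((q or not q) and not p), w0   [Box-rule on 1 via w0Rw0]
3. (q or not q) and not p, w0   [implies-rule on 2 (branches; this branch)]
4. q or not q, w0   [and-rule on 3]
5. not p, w0   [and-rule on 3]
6. not q, w0   [or-rule on 4 (branches; this branch)]
Accessibility: w0Rw0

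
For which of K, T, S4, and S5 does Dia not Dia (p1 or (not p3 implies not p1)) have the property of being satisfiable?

T-tableau for the formula:
1. Dia not Dia (p1 or (not p3 implies not p1)), 0
2. not Dia (p1 or (not p3 implies not p1)), 1   [Dia-rule on 1: fresh world 1, 0R1]
3. not (p1 or (not p3 implies not p1)), 1   [neg-Dia-rule on 2 via 1R1]
4. not p1, 1   [neg-or-rule on 3]
5. not (not p3 implies not p1), 1   [neg-or-rule on 3]
6. not p3, 1   [neg-implies-rule on 5]
7. p1, 1   [neg-implies-rule on 5]
Accessibility: 0R0, 0R1, 1R1
Branch closes: p1 and not p1 both at 1.
Every branch closes (one shown): unsatisfiable in T, hence also in S4, S5 (every S4/S5-frame is a T-frame).
K-tableau for the formula:
1. Dia not Dia (p1 or (not p3 implies not p1)), 0
2. not Dia (p1 or (not p3 implies not p1)), 1   [Dia-rule on 1: fresh world 1, 0R1]
Accessibility: 0R1
Complete open branch: satisfiable in K.

K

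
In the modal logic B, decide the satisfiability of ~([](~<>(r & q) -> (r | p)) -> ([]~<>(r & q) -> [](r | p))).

1. ~([](~<>(r & q) -> (r | p)) -> ([]~<>(r & q) -> [](r | p))), u
2. [](~<>(r & q) -> (r | p)), u   [~->-rule on 1]
3. ~([]~<>(r & q) -> [](r | p)), u   [~->-rule on 1]
4. []~<>(r & q), u   [~->-rule on 3]
5. ~[](r | p), u   [~->-rule on 3]
6. ~<>(r & q) -> (r | p), u   [[]-rule on 2 via uRu]
7. ~<>(r & q), u   [[]-rule on 4 via uRu]
8. ~(r & q), u   [~<>-rule on 7 via uRu]
9. <>(r & q), u   [->-rule on 6 (branches; this branch)]
10. ~q, u   [~&-rule on 8 (branches; this branch)]
11. ~(r | p), v   [~[]-rule on 5: fresh world v, uRv]
12. ~r, v   [~|-rule on 11]
13. ~p, v   [~|-rule on 11]
14. ~<>(r & q) -> (r | p), v   [[]-rule on 2 via uRv]
15. ~<>(r & q), v   [[]-rule on 4 via uRv]
16. ~(r & q), v   [~<>-rule on 7 via uRv]
17. <>(r & q), v   [->-rule on 14 (branches; this branch)]
18. ~q, v   [~&-rule on 16 (branches; this branch)]
19. r & q, w   [<>-rule on 9: fresh world w, uRw]
20. r, w   [&-rule on 19]
21. q, w   [&-rule on 19]
22. ~<>(r & q) -> (r | p), w   [[]-rule on 2 via uRw]
23. ~<>(r & q), w   [[]-rule on 4 via uRw]
24. ~(r & q), w   [~<>-rule on 7 via uRw]
25. r | p, w   [->-rule on 22 (branches; this branch)]
26. ~q, w   [~&-rule on 24 (branches; this branch)]
Accessibility: uRu, uRv, uRw, vRu, vRv, wRu, wRw
Branch closes: q and ~q both at w.
All branches of the tableau close; one closing branch shown above.

No, unsatisfiable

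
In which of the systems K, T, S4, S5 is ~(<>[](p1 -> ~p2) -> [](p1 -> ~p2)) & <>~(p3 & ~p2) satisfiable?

K, T, S4

S5-tableau for the formula:
1. ~(<>[](p1 -> ~p2) -> [](p1 -> ~p2)) & <>~(p3 & ~p2), w0
2. ~(<>[](p1 -> ~p2) -> [](p1 -> ~p2)), w0
3. <>~(p3 & ~p2), w0
4. <>[](p1 -> ~p2), w0
5. ~[](p1 -> ~p2), w0
6. ~(p3 & ~p2), w1
7. p2, w1
8. [](p1 -> ~p2), w2
9. p1 -> ~p2, w0
10. p1 -> ~p2, w1
11. p1 -> ~p2, w2
12. ~p2, w0
13. ~p1, w1
14. ~p2, w2
15. ~(p1 -> ~p2), w3
16. p1, w3
17. p2, w3
18. p1 -> ~p2, w3
19. ~p2, w3
Accessibility: w0Rw0, w0Rw1, w0Rw2, w0Rw3, w1Rw0, w1Rw1, w1Rw2, w1Rw3, w2Rw0, w2Rw1, w2Rw2, w2Rw3, w3Rw0, w3Rw1, w3Rw2, w3Rw3
Branch closes: p2 and ~p2 both at w3.
Every branch closes (one shown): unsatisfiable in S5.
S4-tableau for the formula:
1. ~(<>[](p1 -> ~p2) -> [](p1 -> ~p2)) & <>~(p3 & ~p2), w0
2. ~(<>[](p1 -> ~p2) -> [](p1 -> ~p2)), w0
3. <>~(p3 & ~p2), w0
4. <>[](p1 -> ~p2), w0
5. ~[](p1 -> ~p2), w0
6. ~(p3 & ~p2), w1
7. p2, w1
8. [](p1 -> ~p2), w2
9. p1 -> ~p2, w2
10. ~p2, w2
11. ~(p1 -> ~p2), w3
12. p1, w3
13. p2, w3
Accessibility: w0Rw0, w0Rw1, w0Rw2, w0Rw3, w1Rw1, w2Rw2, w3Rw3
Complete open branch: satisfiable in S4, hence also in K, T (this S4-model is also a K-model and a T-model).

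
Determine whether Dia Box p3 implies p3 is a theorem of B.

Valid in B

Tableau for the negation not (Dia Box p3 implies p3):
1. not (Dia Box p3 implies p3), w0
2. Dia Box p3, w0
3. not p3, w0
4. Box p3, w1
5. p3, w0
Accessibility: w0Rw0, w0Rw1, w1Rw0, w1Rw1
Branch closes: p3 and not p3 both at w0.
Every branch of the negation's tableau closes; the branch above is one of them.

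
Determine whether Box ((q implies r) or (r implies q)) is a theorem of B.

Valid

Tableau for the negation not Box ((q implies r) or (r implies q)):
1. not Box ((q implies r) or (r implies q)), w0
2. not ((q implies r) or (r implies q)), w1   [neg-Box-rule on 1: fresh world w1, w0Rw1]
3. not (q implies r), w1   [neg-or-rule on 2]
4. not (r implies q), w1   [neg-or-rule on 2]
5. q, w1   [neg-implies-rule on 3]
6. not r, w1   [neg-implies-rule on 3]
7. r, w1   [neg-implies-rule on 4]
8. not q, w1   [neg-implies-rule on 4]
Accessibility: w0Rw0, w0Rw1, w1Rw0, w1Rw1
Branch closes: r and not r both at w1.
Every branch of the negation's tableau closes; the branch above is one of them.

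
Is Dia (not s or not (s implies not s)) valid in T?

Yes, valid

Tableau for the negation not Dia (not s or not (s implies not s)):
1. not Dia (not s or not (s implies not s)), u
2. not (not s or not (s implies not s)), u   [neg-Dia-rule on 1 via uRu]
3. s, u   [neg-or-rule on 2]
4. s implies not s, u   [neg-or-rule on 2]
5. not s, u   [implies-rule on 4 (branches; this branch)]
Accessibility: uRu
Branch closes: s and not s both at u.
Every branch of the negation's tableau closes; the branch above is one of them.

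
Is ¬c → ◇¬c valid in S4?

Yes, valid

Tableau for the negation ¬(¬c → ◇¬c):
1. ¬(¬c → ◇¬c), w0
2. ¬c, w0   [¬→-rule on 1]
3. ¬◇¬c, w0   [¬→-rule on 1]
4. c, w0   [¬◇-rule on 3 via w0Rw0]
Accessibility: w0Rw0
Branch closes: c and ¬c both at w0.
Every branch of the negation's tableau closes; the branch above is one of them.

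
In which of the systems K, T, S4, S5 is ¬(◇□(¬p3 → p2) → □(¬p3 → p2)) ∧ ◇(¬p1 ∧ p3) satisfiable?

K, T, S4

S4-tableau for the formula:
1. ¬(◇□(¬p3 → p2) → □(¬p3 → p2)) ∧ ◇(¬p1 ∧ p3), u
2. ¬(◇□(¬p3 → p2) → □(¬p3 → p2)), u
3. ◇(¬p1 ∧ p3), u
4. ◇□(¬p3 → p2), u
5. ¬□(¬p3 → p2), u
6. ¬p1 ∧ p3, v
7. ¬p1, v
8. p3, v
9. □(¬p3 → p2), w
10. ¬p3 → p2, w
11. p2, w
12. ¬(¬p3 → p2), x
13. ¬p3, x
14. ¬p2, x
Accessibility: uRu, uRv, uRw, uRx, vRv, wRw, xRx
Complete open branch: satisfiable in S4, hence also in K, T (this S4-model is also a K-model and a T-model).
S5-tableau for the formula:
1. ¬(◇□(¬p3 → p2) → □(¬p3 → p2)) ∧ ◇(¬p1 ∧ p3), u
2. ¬(◇□(¬p3 → p2) → □(¬p3 → p2)), u
3. ◇(¬p1 ∧ p3), u
4. ◇□(¬p3 → p2), u
5. ¬□(¬p3 → p2), u
6. ¬p1 ∧ p3, v
7. ¬p1, v
8. p3, v
9. □(¬p3 → p2), w
10. ¬p3 → p2, u
11. ¬p3 → p2, v
12. ¬p3 → p2, w
13. p2, u
14. p2, v
15. p2, w
16. ¬(¬p3 → p2), x
17. ¬p3, x
18. ¬p2, x
19. ¬p3 → p2, x
20. p2, x
Accessibility: uRu, uRv, uRw, uRx, vRu, vRv, vRw, vRx, wRu, wRv, wRw, wRx, xRu, xRv, xRw, xRx
Branch closes: p2 and ¬p2 both at x.
Every branch closes (one shown): unsatisfiable in S5.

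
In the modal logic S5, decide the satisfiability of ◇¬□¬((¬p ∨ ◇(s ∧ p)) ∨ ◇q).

Satisfiable (open branch found)

1. ◇¬□¬((¬p ∨ ◇(s ∧ p)) ∨ ◇q), u
2. ¬□¬((¬p ∨ ◇(s ∧ p)) ∨ ◇q), v   [◇-rule on 1: fresh world v, uRv]
3. (¬p ∨ ◇(s ∧ p)) ∨ ◇q, w   [¬□-rule on 2: fresh world w, vRw]
4. ◇q, w   [∨-rule on 3 (branches; this branch)]
5. q, x   [◇-rule on 4: fresh world x, wRx]
Accessibility: uRu, uRv, uRw, uRx, vRu, vRv, vRw, vRx, wRu, wRv, wRw, wRx, xRu, xRv, xRw, xRx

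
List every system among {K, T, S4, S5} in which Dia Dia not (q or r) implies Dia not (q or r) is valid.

T-tableau for the negation not (Dia Dia not (q or r) implies Dia not (q or r)):
1. not (Dia Dia not (q or r) implies Dia not (q or r)), u
2. Dia Dia not (q or r), u
3. not Dia not (q or r), u
4. q or r, u
5. r, u
6. Dia not (q or r), v
7. q or r, v
8. r, v
9. not (q or r), w
10. not q, w
11. not r, w
Accessibility: uRu, uRv, vRv, vRw, wRw
Complete open branch: countermodel on a T-frame, so not valid in T, nor in K (the same frame is also a K-frame).
S4-tableau for the negation not (Dia Dia not (q or r) implies Dia not (q or r)):
1. not (Dia Dia not (q or r) implies Dia not (q or r)), u
2. Dia Dia not (q or r), u
3. not Dia not (q or r), u
4. q or r, u
5. r, u
6. Dia not (q or r), v
7. q or r, v
8. r, v
9. not (q or r), w
10. not q, w
11. not r, w
12. q or r, w
13. r, w
Accessibility: uRu, uRv, uRw, vRv, vRw, wRw
Branch closes: r and not r both at w.
Every branch closes (one shown): valid in S4, hence also in S5 (every theorem of S4 is a theorem of S5).

S4, S5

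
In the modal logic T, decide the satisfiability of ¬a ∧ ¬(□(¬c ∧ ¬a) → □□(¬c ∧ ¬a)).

Satisfiable (open branch found)

1. ¬a ∧ ¬(□(¬c ∧ ¬a) → □□(¬c ∧ ¬a)), u
2. ¬a, u
3. ¬(□(¬c ∧ ¬a) → □□(¬c ∧ ¬a)), u
4. □(¬c ∧ ¬a), u
5. ¬□□(¬c ∧ ¬a), u
6. ¬c ∧ ¬a, u
7. ¬c, u
8. ¬□(¬c ∧ ¬a), v
9. ¬c ∧ ¬a, v
10. ¬c, v
11. ¬a, v
12. ¬(¬c ∧ ¬a), w
13. a, w
Accessibility: uRu, uRv, vRv, vRw, wRw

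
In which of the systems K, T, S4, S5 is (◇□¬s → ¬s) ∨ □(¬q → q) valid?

S4-tableau for the negation ¬((◇□¬s → ¬s) ∨ □(¬q → q)):
1. ¬((◇□¬s → ¬s) ∨ □(¬q → q)), 0
2. ¬(◇□¬s → ¬s), 0
3. ¬□(¬q → q), 0
4. ◇□¬s, 0
5. s, 0
6. ¬(¬q → q), 1
7. ¬q, 1
8. □¬s, 2
9. ¬s, 2
Accessibility: 0R0, 0R1, 0R2, 1R1, 2R2
Complete open branch: countermodel on an S4-frame, so not valid in S4, nor in K, T (the same frame is also a K-frame and a T-frame).
S5-tableau for the negation ¬((◇□¬s → ¬s) ∨ □(¬q → q)):
1. ¬((◇□¬s → ¬s) ∨ □(¬q → q)), 0
2. ¬(◇□¬s → ¬s), 0
3. ¬□(¬q → q), 0
4. ◇□¬s, 0
5. s, 0
6. ¬(¬q → q), 1
7. ¬q, 1
8. □¬s, 2
9. ¬s, 0
Accessibility: 0R0, 0R1, 0R2, 1R0, 1R1, 1R2, 2R0, 2R1, 2R2
Branch closes: s and ¬s both at 0.
Every branch closes (one shown): valid in S5.

S5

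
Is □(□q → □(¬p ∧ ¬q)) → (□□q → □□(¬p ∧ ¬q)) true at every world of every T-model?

Valid

Tableau for the negation ¬(□(□q → □(¬p ∧ ¬q)) → (□□q → □□(¬p ∧ ¬q))):
1. ¬(□(□q → □(¬p ∧ ¬q)) → (□□q → □□(¬p ∧ ¬q))), 0
2. □(□q → □(¬p ∧ ¬q)), 0   [¬→-rule on 1]
3. ¬(□□q → □□(¬p ∧ ¬q)), 0   [¬→-rule on 1]
4. □□q, 0   [¬→-rule on 3]
5. ¬□□(¬p ∧ ¬q), 0   [¬→-rule on 3]
6. □q → □(¬p ∧ ¬q), 0   [□-rule on 2 via 0R0]
7. □q, 0   [□-rule on 4 via 0R0]
8. q, 0   [□-rule on 7 via 0R0]
9. ¬□q, 0   [→-rule on 6 (branches; this branch)]
10. ¬□(¬p ∧ ¬q), 1   [¬□-rule on 5: fresh world 1, 0R1]
11. □q → □(¬p ∧ ¬q), 1   [□-rule on 2 via 0R1]
12. □q, 1   [□-rule on 4 via 0R1]
13. q, 1   [□-rule on 7 via 0R1]
14. ¬□q, 1   [→-rule on 11 (branches; this branch)]
15. ¬q, 2   [¬□-rule on 9: fresh world 2, 0R2]
16. □q → □(¬p ∧ ¬q), 2   [□-rule on 2 via 0R2]
17. □q, 2   [□-rule on 4 via 0R2]
18. q, 2   [□-rule on 7 via 0R2]
Accessibility: 0R0, 0R1, 0R2, 1R1, 2R2
Branch closes: q and ¬q both at 2.
Every branch of the negation's tableau closes; the branch above is one of them.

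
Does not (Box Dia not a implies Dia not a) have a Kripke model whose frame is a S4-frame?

1. not (Box Dia not a implies Dia not a), u
2. Box Dia not a, u   [neg-implies-rule on 1]
3. not Dia not a, u   [neg-implies-rule on 1]
4. Dia not a, u   [Box-rule on 2 via uRu]
5. a, u   [neg-Dia-rule on 3 via uRu]
6. not a, v   [Dia-rule on 4: fresh world v, uRv]
7. Dia not a, v   [Box-rule on 2 via uRv]
8. a, v   [neg-Dia-rule on 3 via uRv]
Accessibility: uRu, uRv, vRv
Branch closes: a and not a both at v.
(One branch shown.) All branches close.

Unsatisfiable (every branch closes)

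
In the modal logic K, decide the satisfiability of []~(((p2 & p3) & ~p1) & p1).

Yes, satisfiable

1. []~(((p2 & p3) & ~p1) & p1), w0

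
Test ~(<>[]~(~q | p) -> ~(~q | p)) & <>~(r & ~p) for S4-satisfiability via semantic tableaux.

1. ~(<>[]~(~q | p) -> ~(~q | p)) & <>~(r & ~p), w0
2. ~(<>[]~(~q | p) -> ~(~q | p)), w0
3. <>~(r & ~p), w0
4. <>[]~(~q | p), w0
5. ~q | p, w0
6. p, w0
7. ~(r & ~p), w1
8. p, w1
9. []~(~q | p), w2
10. ~(~q | p), w2
11. q, w2
12. ~p, w2
Accessibility: w0Rw0, w0Rw1, w0Rw2, w1Rw1, w2Rw2

Satisfiable (open branch found)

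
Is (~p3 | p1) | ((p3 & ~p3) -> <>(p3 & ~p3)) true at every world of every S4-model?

Tableau for the negation ~((~p3 | p1) | ((p3 & ~p3) -> <>(p3 & ~p3))):
1. ~((~p3 | p1) | ((p3 & ~p3) -> <>(p3 & ~p3))), w0
2. ~(~p3 | p1), w0
3. ~((p3 & ~p3) -> <>(p3 & ~p3)), w0
4. p3, w0
5. ~p1, w0
6. p3 & ~p3, w0
7. ~<>(p3 & ~p3), w0
8. ~p3, w0
Accessibility: w0Rw0
Branch closes: p3 and ~p3 both at w0.
All branches of the negation close; one closing branch shown above.

Valid in S4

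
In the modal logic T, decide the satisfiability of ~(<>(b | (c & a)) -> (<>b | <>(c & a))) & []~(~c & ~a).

1. ~(<>(b | (c & a)) -> (<>b | <>(c & a))) & []~(~c & ~a), w0
2. ~(<>(b | (c & a)) -> (<>b | <>(c & a))), w0   [&-rule on 1]
3. []~(~c & ~a), w0   [&-rule on 1]
4. <>(b | (c & a)), w0   [~->-rule on 2]
5. ~(<>b | <>(c & a)), w0   [~->-rule on 2]
6. ~<>b, w0   [~|-rule on 5]
7. ~<>(c & a), w0   [~|-rule on 5]
8. ~(~c & ~a), w0   [[]-rule on 3 via w0Rw0]
9. ~b, w0   [~<>-rule on 6 via w0Rw0]
10. ~(c & a), w0   [~<>-rule on 7 via w0Rw0]
11. a, w0   [~&-rule on 8 (branches; this branch)]
12. ~c, w0   [~&-rule on 10 (branches; this branch)]
13. b | (c & a), w1   [<>-rule on 4: fresh world w1, w0Rw1]
14. ~(~c & ~a), w1   [[]-rule on 3 via w0Rw1]
15. ~b, w1   [~<>-rule on 6 via w0Rw1]
16. ~(c & a), w1   [~<>-rule on 7 via w0Rw1]
17. c & a, w1   [|-rule on 13 (branches; this branch)]
18. c, w1   [&-rule on 17]
19. a, w1   [&-rule on 17]
20. ~a, w1   [~&-rule on 16 (branches; this branch)]
Accessibility: w0Rw0, w0Rw1, w1Rw1
Branch closes: a and ~a both at w1.
(One branch shown.) All branches close.

Unsatisfiable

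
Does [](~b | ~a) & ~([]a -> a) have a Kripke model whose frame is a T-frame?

1. [](~b | ~a) & ~([]a -> a), u
2. [](~b | ~a), u
3. ~([]a -> a), u
4. []a, u
5. ~a, u
6. ~b | ~a, u
7. a, u
Accessibility: uRu
Branch closes: a and ~a both at u.
All branches of the tableau close; one closing branch shown above.

No, unsatisfiable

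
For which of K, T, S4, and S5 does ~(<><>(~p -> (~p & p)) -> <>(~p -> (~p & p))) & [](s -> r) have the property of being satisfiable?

S4-tableau for the formula:
1. ~(<><>(~p -> (~p & p)) -> <>(~p -> (~p & p))) & [](s -> r), u
2. ~(<><>(~p -> (~p & p)) -> <>(~p -> (~p & p))), u
3. [](s -> r), u
4. <><>(~p -> (~p & p)), u
5. ~<>(~p -> (~p & p)), u
6. s -> r, u
7. ~(~p -> (~p & p)), u
8. ~p, u
9. ~(~p & p), u
10. r, u
11. <>(~p -> (~p & p)), v
12. s -> r, v
13. ~(~p -> (~p & p)), v
14. ~p, v
15. ~(~p & p), v
16. r, v
17. ~p -> (~p & p), w
18. s -> r, w
19. ~(~p -> (~p & p)), w
20. ~p, w
21. ~(~p & p), w
22. ~p & p, w
23. p, w
Accessibility: uRu, uRv, uRw, vRv, vRw, wRw
Branch closes: p and ~p both at w.
Every branch closes (one shown): unsatisfiable in S4, hence also in S5 (every S5-frame is an S4-frame).
T-tableau for the formula:
1. ~(<><>(~p -> (~p & p)) -> <>(~p -> (~p & p))) & [](s -> r), u
2. ~(<><>(~p -> (~p & p)) -> <>(~p -> (~p & p))), u
3. [](s -> r), u
4. <><>(~p -> (~p & p)), u
5. ~<>(~p -> (~p & p)), u
6. s -> r, u
7. ~(~p -> (~p & p)), u
8. ~p, u
9. ~(~p & p), u
10. r, u
11. <>(~p -> (~p & p)), v
12. s -> r, v
13. ~(~p -> (~p & p)), v
14. ~p, v
15. ~(~p & p), v
16. r, v
17. ~p -> (~p & p), w
18. p, w
Accessibility: uRu, uRv, vRv, vRw, wRw
Complete open branch: satisfiable in T, hence also in K (this T-model is also a K-model).

K, T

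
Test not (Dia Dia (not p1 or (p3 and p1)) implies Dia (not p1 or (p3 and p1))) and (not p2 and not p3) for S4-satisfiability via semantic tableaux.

Unsatisfiable

1. not (Dia Dia (not p1 or (p3 and p1)) implies Dia (not p1 or (p3 and p1))) and (not p2 and not p3), u
2. not (Dia Dia (not p1 or (p3 and p1)) implies Dia (not p1 or (p3 and p1))), u
3. not p2 and not p3, u
4. Dia Dia (not p1 or (p3 and p1)), u
5. not Dia (not p1 or (p3 and p1)), u
6. not p2, u
7. not p3, u
8. not (not p1 or (p3 and p1)), u
9. p1, u
10. not (p3 and p1), u
11. Dia (not p1 or (p3 and p1)), v
12. not (not p1 or (p3 and p1)), v
13. p1, v
14. not (p3 and p1), v
15. not p3, v
16. not p1 or (p3 and p1), w
17. not (not p1 or (p3 and p1)), w
18. p1, w
19. not (p3 and p1), w
20. p3 and p1, w
21. p3, w
22. not p1, w
Accessibility: uRu, uRv, uRw, vRv, vRw, wRw
Branch closes: p1 and not p1 both at w.
Every branch closes; the branch above is one of them.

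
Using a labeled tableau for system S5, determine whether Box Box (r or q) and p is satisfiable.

1. Box Box (r or q) and p, u
2. Box Box (r or q), u
3. p, u
4. Box (r or q), u
5. r or q, u
6. q, u
Accessibility: uRu

Satisfiable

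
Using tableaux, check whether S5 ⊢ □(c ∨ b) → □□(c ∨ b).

Tableau for the negation ¬(□(c ∨ b) → □□(c ∨ b)):
1. ¬(□(c ∨ b) → □□(c ∨ b)), w0
2. □(c ∨ b), w0   [¬→-rule on 1]
3. ¬□□(c ∨ b), w0   [¬→-rule on 1]
4. c ∨ b, w0   [□-rule on 2 via w0Rw0]
5. b, w0   [∨-rule on 4 (branches; this branch)]
6. ¬□(c ∨ b), w1   [¬□-rule on 3: fresh world w1, w0Rw1]
7. c ∨ b, w1   [□-rule on 2 via w0Rw1]
8. b, w1   [∨-rule on 7 (branches; this branch)]
9. ¬(c ∨ b), w2   [¬□-rule on 6: fresh world w2, w1Rw2]
10. ¬c, w2   [¬∨-rule on 9]
11. ¬b, w2   [¬∨-rule on 9]
12. c ∨ b, w2   [□-rule on 2 via w0Rw2]
13. b, w2   [∨-rule on 12 (branches; this branch)]
Accessibility: w0Rw0, w0Rw1, w0Rw2, w1Rw0, w1Rw1, w1Rw2, w2Rw0, w2Rw1, w2Rw2
Branch closes: b and ¬b both at w2.
Every branch of the negation's tableau closes; the branch above is one of them.

Yes, valid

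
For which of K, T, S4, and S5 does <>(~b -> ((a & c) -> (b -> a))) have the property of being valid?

T, S4, S5

T-tableau for the negation ~<>(~b -> ((a & c) -> (b -> a))):
1. ~<>(~b -> ((a & c) -> (b -> a))), w0
2. ~(~b -> ((a & c) -> (b -> a))), w0   [~<>-rule on 1 via w0Rw0]
3. ~b, w0   [~->-rule on 2]
4. ~((a & c) -> (b -> a)), w0   [~->-rule on 2]
5. a & c, w0   [~->-rule on 4]
6. ~(b -> a), w0   [~->-rule on 4]
7. a, w0   [&-rule on 5]
8. c, w0   [&-rule on 5]
9. b, w0   [~->-rule on 6]
10. ~a, w0   [~->-rule on 6]
Accessibility: w0Rw0
Branch closes: b and ~b both at w0.
Every branch closes (one shown): valid in T, hence also in S4, S5 (every theorem of T is a theorem of S4 and S5).
K-tableau for the negation ~<>(~b -> ((a & c) -> (b -> a))):
1. ~<>(~b -> ((a & c) -> (b -> a))), w0
Complete open branch: countermodel on a K-frame, so not valid in K.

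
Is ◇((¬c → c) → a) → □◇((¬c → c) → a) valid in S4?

No, not valid

Tableau for the negation ¬(◇((¬c → c) → a) → □◇((¬c → c) → a)):
1. ¬(◇((¬c → c) → a) → □◇((¬c → c) → a)), 0
2. ◇((¬c → c) → a), 0
3. ¬□◇((¬c → c) → a), 0
4. (¬c → c) → a, 1
5. a, 1
6. ¬◇((¬c → c) → a), 2
7. ¬((¬c → c) → a), 2
8. ¬c → c, 2
9. ¬a, 2
10. c, 2
Accessibility: 0R0, 0R1, 0R2, 1R1, 2R2
The negation has an open branch (countermodel exists).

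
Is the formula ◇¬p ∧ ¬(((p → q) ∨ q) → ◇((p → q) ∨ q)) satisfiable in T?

Unsatisfiable

1. ◇¬p ∧ ¬(((p → q) ∨ q) → ◇((p → q) ∨ q)), 0
2. ◇¬p, 0
3. ¬(((p → q) ∨ q) → ◇((p → q) ∨ q)), 0
4. (p → q) ∨ q, 0
5. ¬◇((p → q) ∨ q), 0
6. ¬((p → q) ∨ q), 0
7. ¬(p → q), 0
8. ¬q, 0
9. p, 0
10. p → q, 0
11. q, 0
Accessibility: 0R0
Branch closes: q and ¬q both at 0.
All branches of the tableau close; one closing branch shown above.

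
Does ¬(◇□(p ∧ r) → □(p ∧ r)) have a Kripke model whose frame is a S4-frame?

1. ¬(◇□(p ∧ r) → □(p ∧ r)), w0
2. ◇□(p ∧ r), w0   [¬→-rule on 1]
3. ¬□(p ∧ r), w0   [¬→-rule on 1]
4. □(p ∧ r), w1   [◇-rule on 2: fresh world w1, w0Rw1]
5. p ∧ r, w1   [□-rule on 4 via w1Rw1]
6. p, w1   [∧-rule on 5]
7. r, w1   [∧-rule on 5]
8. ¬(p ∧ r), w2   [¬□-rule on 3: fresh world w2, w0Rw2]
9. ¬r, w2   [¬∧-rule on 8 (branches; this branch)]
Accessibility: w0Rw0, w0Rw1, w0Rw2, w1Rw1, w2Rw2

Yes, satisfiable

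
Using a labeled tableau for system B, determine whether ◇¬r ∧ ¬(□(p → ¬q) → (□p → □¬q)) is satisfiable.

No, unsatisfiable

1. ◇¬r ∧ ¬(□(p → ¬q) → (□p → □¬q)), w0
2. ◇¬r, w0
3. ¬(□(p → ¬q) → (□p → □¬q)), w0
4. □(p → ¬q), w0
5. ¬(□p → □¬q), w0
6. □p, w0
7. ¬□¬q, w0
8. p → ¬q, w0
9. p, w0
10. ¬q, w0
11. ¬r, w1
12. p → ¬q, w1
13. p, w1
14. ¬q, w1
15. q, w2
16. p → ¬q, w2
17. p, w2
18. ¬q, w2
Accessibility: w0Rw0, w0Rw1, w0Rw2, w1Rw0, w1Rw1, w2Rw0, w2Rw2
Branch closes: q and ¬q both at w2.
(One branch shown.) All branches close.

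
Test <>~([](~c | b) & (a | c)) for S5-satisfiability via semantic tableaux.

Satisfiable

1. <>~([](~c | b) & (a | c)), w0
2. ~([](~c | b) & (a | c)), w1
3. ~(a | c), w1
4. ~a, w1
5. ~c, w1
Accessibility: w0Rw0, w0Rw1, w1Rw0, w1Rw1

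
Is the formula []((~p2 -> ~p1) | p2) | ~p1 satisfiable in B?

1. []((~p2 -> ~p1) | p2) | ~p1, u
2. ~p1, u
Accessibility: uRu

Satisfiable (open branch found)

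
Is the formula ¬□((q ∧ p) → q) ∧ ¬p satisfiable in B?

Unsatisfiable (every branch closes)

1. ¬□((q ∧ p) → q) ∧ ¬p, u
2. ¬□((q ∧ p) → q), u
3. ¬p, u
4. ¬((q ∧ p) → q), v
5. q ∧ p, v
6. ¬q, v
7. q, v
8. p, v
Accessibility: uRu, uRv, vRu, vRv
Branch closes: q and ¬q both at v.
Every branch closes; the branch above is one of them.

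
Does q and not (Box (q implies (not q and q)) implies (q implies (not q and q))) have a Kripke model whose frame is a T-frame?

1. q and not (Box (q implies (not q and q)) implies (q implies (not q and q))), 0
2. q, 0   [and-rule on 1]
3. not (Box (q implies (not q and q)) implies (q implies (not q and q))), 0   [and-rule on 1]
4. Box (q implies (not q and q)), 0   [neg-implies-rule on 3]
5. not (q implies (not q and q)), 0   [neg-implies-rule on 3]
6. not (not q and q), 0   [neg-implies-rule on 5]
7. q implies (not q and q), 0   [Box-rule on 4 via 0R0]
8. not q and q, 0   [implies-rule on 7 (branches; this branch)]
9. not q, 0   [and-rule on 8]
Accessibility: 0R0
Branch closes: q and not q both at 0.
Every branch closes; the branch above is one of them.

Unsatisfiable (every branch closes)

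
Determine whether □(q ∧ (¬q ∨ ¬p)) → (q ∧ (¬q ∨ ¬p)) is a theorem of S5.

Valid in S5

Tableau for the negation ¬(□(q ∧ (¬q ∨ ¬p)) → (q ∧ (¬q ∨ ¬p))):
1. ¬(□(q ∧ (¬q ∨ ¬p)) → (q ∧ (¬q ∨ ¬p))), w0
2. □(q ∧ (¬q ∨ ¬p)), w0
3. ¬(q ∧ (¬q ∨ ¬p)), w0
4. q ∧ (¬q ∨ ¬p), w0
5. q, w0
6. ¬q ∨ ¬p, w0
7. ¬(¬q ∨ ¬p), w0
8. p, w0
9. ¬p, w0
Accessibility: w0Rw0
Branch closes: p and ¬p both at w0.
Every branch of the negation's tableau closes; the branch above is one of them.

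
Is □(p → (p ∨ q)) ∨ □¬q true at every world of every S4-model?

Tableau for the negation ¬(□(p → (p ∨ q)) ∨ □¬q):
1. ¬(□(p → (p ∨ q)) ∨ □¬q), u
2. ¬□(p → (p ∨ q)), u
3. ¬□¬q, u
4. ¬(p → (p ∨ q)), v
5. p, v
6. ¬(p ∨ q), v
7. ¬p, v
8. ¬q, v
Accessibility: uRu, uRv, vRv
Branch closes: p and ¬p both at v.
All branches of the negation close; one closing branch shown above.

Valid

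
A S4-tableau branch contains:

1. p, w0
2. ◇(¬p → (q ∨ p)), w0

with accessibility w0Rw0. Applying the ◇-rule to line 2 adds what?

a fresh world w1 with w0Rw1, and ¬p → (q ∨ p) at w1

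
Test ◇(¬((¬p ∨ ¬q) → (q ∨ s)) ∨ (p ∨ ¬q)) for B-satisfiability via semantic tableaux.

Yes, satisfiable

1. ◇(¬((¬p ∨ ¬q) → (q ∨ s)) ∨ (p ∨ ¬q)), 0
2. ¬((¬p ∨ ¬q) → (q ∨ s)) ∨ (p ∨ ¬q), 1
3. p ∨ ¬q, 1
4. ¬q, 1
Accessibility: 0R0, 0R1, 1R0, 1R1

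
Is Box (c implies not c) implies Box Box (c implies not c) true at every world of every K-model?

Tableau for the negation not (Box (c implies not c) implies Box Box (c implies not c)):
1. not (Box (c implies not c) implies Box Box (c implies not c)), 0
2. Box (c implies not c), 0
3. not Box Box (c implies not c), 0
4. not Box (c implies not c), 1
5. c implies not c, 1
6. not c, 1
7. not (c implies not c), 2
8. c, 2
Accessibility: 0R1, 1R2
The negation has an open branch (countermodel exists).

Not valid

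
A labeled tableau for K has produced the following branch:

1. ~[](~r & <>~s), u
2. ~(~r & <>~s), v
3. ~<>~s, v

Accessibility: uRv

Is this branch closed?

Not closed

No atom appears with both signs at the same world.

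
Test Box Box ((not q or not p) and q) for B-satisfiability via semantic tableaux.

Satisfiable

1. Box Box ((not q or not p) and q), 0
2. Box ((not q or not p) and q), 0   [Box-rule on 1 via 0R0]
3. (not q or not p) and q, 0   [Box-rule on 2 via 0R0]
4. not q or not p, 0   [and-rule on 3]
5. q, 0   [and-rule on 3]
6. not p, 0   [or-rule on 4 (branches; this branch)]
Accessibility: 0R0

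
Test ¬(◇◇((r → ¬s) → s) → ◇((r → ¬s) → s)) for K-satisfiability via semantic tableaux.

Satisfiable

1. ¬(◇◇((r → ¬s) → s) → ◇((r → ¬s) → s)), u
2. ◇◇((r → ¬s) → s), u
3. ¬◇((r → ¬s) → s), u
4. ◇((r → ¬s) → s), v
5. ¬((r → ¬s) → s), v
6. r → ¬s, v
7. ¬s, v
8. (r → ¬s) → s, w
9. s, w
Accessibility: uRv, vRw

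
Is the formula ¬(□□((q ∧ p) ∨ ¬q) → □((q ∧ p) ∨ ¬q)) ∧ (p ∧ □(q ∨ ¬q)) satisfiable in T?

1. ¬(□□((q ∧ p) ∨ ¬q) → □((q ∧ p) ∨ ¬q)) ∧ (p ∧ □(q ∨ ¬q)), w0
2. ¬(□□((q ∧ p) ∨ ¬q) → □((q ∧ p) ∨ ¬q)), w0   [∧-rule on 1]
3. p ∧ □(q ∨ ¬q), w0   [∧-rule on 1]
4. □□((q ∧ p) ∨ ¬q), w0   [¬→-rule on 2]
5. ¬□((q ∧ p) ∨ ¬q), w0   [¬→-rule on 2]
6. p, w0   [∧-rule on 3]
7. □(q ∨ ¬q), w0   [∧-rule on 3]
8. □((q ∧ p) ∨ ¬q), w0   [□-rule on 4 via w0Rw0]
9. q ∨ ¬q, w0   [□-rule on 7 via w0Rw0]
10. (q ∧ p) ∨ ¬q, w0   [□-rule on 8 via w0Rw0]
11. q, w0   [∨-rule on 9 (branches; this branch)]
12. q ∧ p, w0   [∨-rule on 10 (branches; this branch)]
13. ¬((q ∧ p) ∨ ¬q), w1   [¬□-rule on 5: fresh world w1, w0Rw1]
14. ¬(q ∧ p), w1   [¬∨-rule on 13]
15. q, w1   [¬∨-rule on 13]
16. □((q ∧ p) ∨ ¬q), w1   [□-rule on 4 via w0Rw1]
17. q ∨ ¬q, w1   [□-rule on 7 via w0Rw1]
18. (q ∧ p) ∨ ¬q, w1   [□-rule on 8 via w0Rw1]
19. ¬p, w1   [¬∧-rule on 14 (branches; this branch)]
20. q ∧ p, w1   [∨-rule on 18 (branches; this branch)]
21. p, w1   [∧-rule on 20]
Accessibility: w0Rw0, w0Rw1, w1Rw1
Branch closes: p and ¬p both at w1.
All branches of the tableau close; one closing branch shown above.

No, unsatisfiable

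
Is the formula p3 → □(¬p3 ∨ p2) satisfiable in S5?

Satisfiable (open branch found)

1. p3 → □(¬p3 ∨ p2), u
2. □(¬p3 ∨ p2), u
3. ¬p3 ∨ p2, u
4. p2, u
Accessibility: uRu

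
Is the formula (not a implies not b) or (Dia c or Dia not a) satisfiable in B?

Yes, satisfiable

1. (not a implies not b) or (Dia c or Dia not a), 0
2. Dia c or Dia not a, 0
3. Dia not a, 0
4. not a, 1
Accessibility: 0R0, 0R1, 1R0, 1R1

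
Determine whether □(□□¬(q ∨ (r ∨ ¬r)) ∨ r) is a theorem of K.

Invalid (countermodel exists)

Tableau for the negation ¬□(□□¬(q ∨ (r ∨ ¬r)) ∨ r):
1. ¬□(□□¬(q ∨ (r ∨ ¬r)) ∨ r), w0
2. ¬(□□¬(q ∨ (r ∨ ¬r)) ∨ r), w1   [¬□-rule on 1: fresh world w1, w0Rw1]
3. ¬□□¬(q ∨ (r ∨ ¬r)), w1   [¬∨-rule on 2]
4. ¬r, w1   [¬∨-rule on 2]
5. ¬□¬(q ∨ (r ∨ ¬r)), w2   [¬□-rule on 3: fresh world w2, w1Rw2]
6. q ∨ (r ∨ ¬r), w3   [¬□-rule on 5: fresh world w3, w2Rw3]
7. r ∨ ¬r, w3   [∨-rule on 6 (branches; this branch)]
8. ¬r, w3   [∨-rule on 7 (branches; this branch)]
Accessibility: w0Rw1, w1Rw2, w2Rw3
The negation has an open branch (countermodel exists).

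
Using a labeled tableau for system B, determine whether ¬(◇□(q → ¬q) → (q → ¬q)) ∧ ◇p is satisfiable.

Unsatisfiable

1. ¬(◇□(q → ¬q) → (q → ¬q)) ∧ ◇p, w0
2. ¬(◇□(q → ¬q) → (q → ¬q)), w0
3. ◇p, w0
4. ◇□(q → ¬q), w0
5. ¬(q → ¬q), w0
6. q, w0
7. p, w1
8. □(q → ¬q), w2
9. q → ¬q, w0
10. q → ¬q, w2
11. ¬q, w0
Accessibility: w0Rw0, w0Rw1, w0Rw2, w1Rw0, w1Rw1, w2Rw0, w2Rw2
Branch closes: q and ¬q both at w0.
(One branch shown.) All branches close.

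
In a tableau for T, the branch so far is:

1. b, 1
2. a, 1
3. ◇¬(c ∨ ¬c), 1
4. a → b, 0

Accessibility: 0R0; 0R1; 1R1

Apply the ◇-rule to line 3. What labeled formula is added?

a fresh world 2 with 1R2, and ¬(c ∨ ¬c) at 2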